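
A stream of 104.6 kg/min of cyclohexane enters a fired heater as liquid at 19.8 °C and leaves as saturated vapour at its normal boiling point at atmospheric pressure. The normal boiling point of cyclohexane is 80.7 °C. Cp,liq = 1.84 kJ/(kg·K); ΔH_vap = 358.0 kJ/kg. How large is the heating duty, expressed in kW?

liquid 19.8→80.7 °C: 112.06 kJ/kg
vaporisation at 80.7 °C: 358 kJ/kg
Δh = 112.06 + 358 = 470.06 kJ/kg
Q = ṁ·Δh = 104.6 kg/min × 470.06 kJ/kg = 49168 kJ/min
|Q| = 819.46 kW

Q = 819 kW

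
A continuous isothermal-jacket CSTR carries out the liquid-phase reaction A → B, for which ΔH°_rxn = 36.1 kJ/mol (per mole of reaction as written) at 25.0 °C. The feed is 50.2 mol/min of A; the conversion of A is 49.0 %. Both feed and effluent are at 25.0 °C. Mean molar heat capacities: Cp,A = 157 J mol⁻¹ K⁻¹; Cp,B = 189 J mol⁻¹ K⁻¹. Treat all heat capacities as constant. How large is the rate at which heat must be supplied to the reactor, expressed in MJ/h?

Extent of reaction ξ = 0.490 × 50.2 = 24.598 mol/min
Reaction term: ξ·ΔH°_rxn = 24.598 × 36.1 = 887.99 kJ/min
Q = ΔH = 887.99 kJ/min = 14.8 kW
Heat supplied = 53.279 MJ/h

Q_in = 53.3 MJ/h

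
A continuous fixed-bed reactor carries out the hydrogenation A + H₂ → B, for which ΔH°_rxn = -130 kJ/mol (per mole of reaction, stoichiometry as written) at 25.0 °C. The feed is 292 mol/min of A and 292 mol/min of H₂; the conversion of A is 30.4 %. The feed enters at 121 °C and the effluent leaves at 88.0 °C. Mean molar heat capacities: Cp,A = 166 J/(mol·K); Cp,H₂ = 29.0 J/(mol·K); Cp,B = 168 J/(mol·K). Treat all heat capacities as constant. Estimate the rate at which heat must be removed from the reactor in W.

Q_out = 226000 W

Extent of reaction ξ = 0.304 × 292 = 88.768 mol/min
Reaction term: ξ·ΔH°_rxn = 88.768 × -130 = -11540 kJ/min
Sensible, feed 121→25 °C: -5466.2 kJ/min
Outlet flows (mol/min): A 203.23, H₂ 203.23, B 88.768
Sensible, products 25→88.0 °C: 3436.2 kJ/min
Q = ΔH = -13570 kJ/min = -226.16 kW
Heat removed = 226160 W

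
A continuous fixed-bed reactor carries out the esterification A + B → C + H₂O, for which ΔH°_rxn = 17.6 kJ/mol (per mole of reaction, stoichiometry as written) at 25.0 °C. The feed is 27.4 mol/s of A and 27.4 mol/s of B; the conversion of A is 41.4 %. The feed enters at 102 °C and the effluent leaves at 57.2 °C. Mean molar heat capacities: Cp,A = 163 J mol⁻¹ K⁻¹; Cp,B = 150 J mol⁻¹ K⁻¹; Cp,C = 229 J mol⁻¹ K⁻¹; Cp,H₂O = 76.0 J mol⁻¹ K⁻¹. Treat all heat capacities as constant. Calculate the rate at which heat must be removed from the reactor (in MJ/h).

Extent of reaction ξ = 0.414 × 27.4 = 11.344 mol/s
Reaction term: ξ·ΔH°_rxn = 11.344 × 17.6 = 199.65 kJ/s
Sensible, feed 102→25 °C: -660.37 kJ/s
Outlet flows (mol/s): A 16.056, B 16.056, C 11.344, H₂O 11.344
Sensible, products 25→57.2 °C: 273.23 kJ/s
Q = ΔH = -187.49 kJ/s = -187.49 kW
Heat removed = 674.96 MJ/h

Q_out = 675 MJ/h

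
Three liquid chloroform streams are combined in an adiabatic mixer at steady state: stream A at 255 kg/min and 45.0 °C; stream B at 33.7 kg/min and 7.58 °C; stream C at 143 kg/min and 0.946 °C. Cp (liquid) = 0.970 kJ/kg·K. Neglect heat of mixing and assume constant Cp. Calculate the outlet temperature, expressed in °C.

Energy balance with Q = 0: Σ ṁᵢCp,ᵢ(T_out − Tᵢ) = 0
Σ ṁᵢCp,ᵢTᵢ = 255×0.970×45.0 + 33.7×0.970×7.58 + 143×0.970×0.946 = 11510
Σ ṁᵢCp,ᵢ = 255×0.970 + 33.7×0.970 + 143×0.970 = 418.75
T_out = 11510 / 418.75 = 27.486 °C

T_out = 27.5 °C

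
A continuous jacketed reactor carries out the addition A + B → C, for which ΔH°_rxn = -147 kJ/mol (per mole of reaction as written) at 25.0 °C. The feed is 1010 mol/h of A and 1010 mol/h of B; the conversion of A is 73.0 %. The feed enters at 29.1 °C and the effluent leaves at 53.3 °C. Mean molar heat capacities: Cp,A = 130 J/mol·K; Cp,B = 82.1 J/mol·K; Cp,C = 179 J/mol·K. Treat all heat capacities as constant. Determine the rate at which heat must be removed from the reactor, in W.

Extent of reaction ξ = 0.730 × 1010 = 737.3 mol/h
Reaction term: ξ·ΔH°_rxn = 737.3 × -147 = -108380 kJ/h
Sensible, feed 29.1→25 °C: -878.31 kJ/h
Outlet flows (mol/h): A 272.7, B 272.7, C 737.3
Sensible, products 25→53.3 °C: 5371.8 kJ/h
Q = ΔH = -103890 kJ/h = -28.858 kW
Heat removed = 28858 W

Q_out = 28900 W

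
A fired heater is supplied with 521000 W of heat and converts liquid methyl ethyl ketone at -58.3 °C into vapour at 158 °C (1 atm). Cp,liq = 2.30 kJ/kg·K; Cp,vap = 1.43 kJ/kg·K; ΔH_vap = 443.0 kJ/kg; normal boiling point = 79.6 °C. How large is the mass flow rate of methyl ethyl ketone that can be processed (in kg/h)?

Δh = 2.30×(79.6−-58.3) + 443.0 + 1.43×(158−79.6) = 872.28 kJ/kg
Q = 521000 W = 521 kJ/s = 1.8756e+06 kJ/h
ṁ = Q/Δh = 1.8756e+06 / 872.28 = 2150.2 kg/h

ṁ = 2150 kg/h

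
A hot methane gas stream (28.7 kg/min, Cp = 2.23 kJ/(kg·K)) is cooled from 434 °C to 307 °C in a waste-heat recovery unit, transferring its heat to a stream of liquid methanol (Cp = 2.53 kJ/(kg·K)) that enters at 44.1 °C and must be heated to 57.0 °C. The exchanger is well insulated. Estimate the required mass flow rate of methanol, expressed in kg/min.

Heat released by hot stream: Q = 28.7 × 2.23 × (434 − 307) = 8128.1 kJ/min
Energy balance on cold side (adiabatic exchanger): Q = ṁ_c·Cp_c·(T_c,out − T_c,in)
ṁ_c = 8128.1 / [2.53 × (57.0 − 44.1)] = 249.05 kg/min

ṁ_c = 249 kg/min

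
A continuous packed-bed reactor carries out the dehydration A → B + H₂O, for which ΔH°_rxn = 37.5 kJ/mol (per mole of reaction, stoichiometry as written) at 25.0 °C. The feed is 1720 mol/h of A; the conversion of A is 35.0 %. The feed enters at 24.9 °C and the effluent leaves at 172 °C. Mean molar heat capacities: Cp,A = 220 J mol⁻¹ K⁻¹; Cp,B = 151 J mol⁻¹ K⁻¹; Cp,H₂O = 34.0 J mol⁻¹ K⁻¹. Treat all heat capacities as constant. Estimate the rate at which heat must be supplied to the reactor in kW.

Q_in = 20.9 kW

Extent of reaction ξ = 0.350 × 1720 = 602 mol/h
Reaction term: ξ·ΔH°_rxn = 602 × 37.5 = 22575 kJ/h
Sensible, feed 24.9→25 °C: 37.84 kJ/h
Outlet flows (mol/h): A 1118, B 602, H₂O 602
Sensible, products 25→172 °C: 52528 kJ/h
Q = ΔH = 75140 kJ/h = 20.872 kW
Heat supplied = 20.872 kW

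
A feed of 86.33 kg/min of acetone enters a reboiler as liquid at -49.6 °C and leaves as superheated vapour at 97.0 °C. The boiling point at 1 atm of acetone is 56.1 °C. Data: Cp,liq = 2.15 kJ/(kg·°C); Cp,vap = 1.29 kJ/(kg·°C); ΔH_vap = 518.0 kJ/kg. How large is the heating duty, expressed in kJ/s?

Q = 1150 kJ/s

liquid -49.6→56.1 °C: 227.25 kJ/kg
vaporisation at 56.1 °C: 518 kJ/kg
vapour 56.1→97.0 °C: 52.761 kJ/kg
Δh = 227.25 + 518 + 52.761 = 798.02 kJ/kg
Q = ṁ·Δh = 86.33 kg/min × 798.02 kJ/kg = 68893 kJ/min
|Q| = 1148.2 kW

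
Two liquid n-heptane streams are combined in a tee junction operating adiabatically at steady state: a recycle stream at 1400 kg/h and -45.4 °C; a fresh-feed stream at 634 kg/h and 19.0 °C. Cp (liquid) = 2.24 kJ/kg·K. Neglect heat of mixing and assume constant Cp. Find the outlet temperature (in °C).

No heat crosses the boundary, so H_out = H_in.
Σ ṁᵢCp,ᵢTᵢ = 1400×2.24×-45.4 + 634×2.24×19.0 = -115390
Σ ṁᵢCp,ᵢ = 1400×2.24 + 634×2.24 = 4556.2
T_out = -115390 / 4556.2 = -25.326 °C

T_out = -25.3 °C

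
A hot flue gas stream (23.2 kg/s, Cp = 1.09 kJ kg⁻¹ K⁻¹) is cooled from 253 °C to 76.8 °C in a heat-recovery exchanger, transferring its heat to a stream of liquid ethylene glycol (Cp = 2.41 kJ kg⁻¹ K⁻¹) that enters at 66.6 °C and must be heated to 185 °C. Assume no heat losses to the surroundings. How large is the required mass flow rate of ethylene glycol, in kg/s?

ṁ_c = 15.6 kg/s

Heat released by hot stream: Q = 23.2 × 1.09 × (253 − 76.8) = 4455.7 kJ/s
Energy balance on cold side (adiabatic exchanger): Q = ṁ_c·Cp_c·(T_c,out − T_c,in)
ṁ_c = 4455.7 / [2.41 × (185 − 66.6)] = 15.615 kg/s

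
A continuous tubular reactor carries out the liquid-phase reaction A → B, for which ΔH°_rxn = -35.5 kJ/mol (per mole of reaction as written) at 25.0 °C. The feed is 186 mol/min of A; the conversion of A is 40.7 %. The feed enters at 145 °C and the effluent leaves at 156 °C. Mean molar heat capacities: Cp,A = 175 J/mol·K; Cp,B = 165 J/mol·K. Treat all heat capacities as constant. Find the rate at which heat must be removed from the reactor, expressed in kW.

Extent of reaction ξ = 0.407 × 186 = 75.702 mol/min
Reaction term: ξ·ΔH°_rxn = 75.702 × -35.5 = -2687.4 kJ/min
Sensible, feed 145→25 °C: -3906 kJ/min
Outlet flows (mol/min): A 110.3, B 75.702
Sensible, products 25→156 °C: 4164.9 kJ/min
Q = ΔH = -2428.5 kJ/min = -40.476 kW
Heat removed = 40.476 kW

Q_out = 40.5 kW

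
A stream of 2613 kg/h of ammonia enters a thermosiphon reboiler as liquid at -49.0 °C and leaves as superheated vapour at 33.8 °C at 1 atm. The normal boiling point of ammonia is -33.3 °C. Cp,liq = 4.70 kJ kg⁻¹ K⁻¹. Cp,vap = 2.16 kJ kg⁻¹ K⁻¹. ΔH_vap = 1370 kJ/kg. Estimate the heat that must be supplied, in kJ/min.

Q = 69200 kJ/min

liquid -49.0→-33.3 °C: 73.79 kJ/kg
vaporisation at -33.3 °C: 1370 kJ/kg
vapour -33.3→33.8 °C: 144.94 kJ/kg
Δh = 73.79 + 1370 + 144.94 = 1588.7 kJ/kg
Q = ṁ·Δh = 2613 kg/h × 1588.7 kJ/kg = 4.1513e+06 kJ/h
|Q| = 1153.2 kW = 69189 kJ/min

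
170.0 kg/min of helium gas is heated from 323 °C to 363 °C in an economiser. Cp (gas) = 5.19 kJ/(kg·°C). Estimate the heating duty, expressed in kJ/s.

Q = 588 kJ/s

Q = ṁ·Cp·ΔT = 170.0 × 5.19 × (363 − 323) = 35292 kJ/min
Converting: 35292 / 60 s = 588.2 kW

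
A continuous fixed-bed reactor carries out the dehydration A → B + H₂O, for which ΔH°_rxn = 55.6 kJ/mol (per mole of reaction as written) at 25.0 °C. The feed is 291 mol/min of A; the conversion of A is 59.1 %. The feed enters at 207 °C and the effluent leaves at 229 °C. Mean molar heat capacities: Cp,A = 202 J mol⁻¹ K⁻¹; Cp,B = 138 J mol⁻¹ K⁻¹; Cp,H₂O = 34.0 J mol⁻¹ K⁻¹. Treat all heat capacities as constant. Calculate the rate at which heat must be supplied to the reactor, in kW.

Q_in = 163 kW

Extent of reaction ξ = 0.591 × 291 = 171.98 mol/min
Reaction term: ξ·ΔH°_rxn = 171.98 × 55.6 = 9562.1 kJ/min
Sensible, feed 207→25 °C: -10698 kJ/min
Outlet flows (mol/min): A 119.02, B 171.98, H₂O 171.98
Sensible, products 25→229 °C: 10939 kJ/min
Q = ΔH = 9802.8 kJ/min = 163.38 kW
Heat supplied = 163.38 kW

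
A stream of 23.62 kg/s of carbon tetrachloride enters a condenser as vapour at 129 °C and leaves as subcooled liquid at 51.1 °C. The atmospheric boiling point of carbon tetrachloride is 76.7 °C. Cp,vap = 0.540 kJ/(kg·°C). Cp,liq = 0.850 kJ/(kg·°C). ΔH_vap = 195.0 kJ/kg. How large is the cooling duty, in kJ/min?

vapour 129→76.7 °C: -28.242 kJ/kg
condensation at 76.7 °C: -195 kJ/kg
liquid 76.7→51.1 °C: -21.76 kJ/kg
Δh = -28.242 + -195 + -21.76 = -245 kJ/kg
Q = ṁ·Δh = 23.62 kg/s × -245 kJ/kg = -5786.9 kJ/s
|Q| = 5786.9 kW = 347220 kJ/min

Q_c = 347000 kJ/min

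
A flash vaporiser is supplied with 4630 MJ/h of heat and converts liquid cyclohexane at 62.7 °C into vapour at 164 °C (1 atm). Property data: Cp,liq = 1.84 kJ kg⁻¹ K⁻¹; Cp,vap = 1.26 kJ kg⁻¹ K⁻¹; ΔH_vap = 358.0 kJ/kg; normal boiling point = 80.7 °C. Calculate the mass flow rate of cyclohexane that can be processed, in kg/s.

ṁ = 2.59 kg/s

Δh = 1.84×(80.7−62.7) + 358.0 + 1.26×(164−80.7) = 496.08 kJ/kg
Q = 4630 MJ/h = 1286.1 kJ/s = 1286.1 kJ/s
ṁ = Q/Δh = 1286.1 / 496.08 = 2.5926 kg/s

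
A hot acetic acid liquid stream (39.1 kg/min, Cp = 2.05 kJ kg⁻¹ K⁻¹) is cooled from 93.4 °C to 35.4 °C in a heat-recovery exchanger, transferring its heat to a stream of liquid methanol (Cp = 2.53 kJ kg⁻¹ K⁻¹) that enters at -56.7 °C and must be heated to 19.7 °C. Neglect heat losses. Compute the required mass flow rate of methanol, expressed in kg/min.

ṁ_c = 24.1 kg/min

Heat released by hot stream: Q = 39.1 × 2.05 × (93.4 − 35.4) = 4649 kJ/min
Energy balance on cold side (adiabatic exchanger): Q = ṁ_c·Cp_c·(T_c,out − T_c,in)
ṁ_c = 4649 / [2.53 × (19.7 − -56.7)] = 24.052 kg/min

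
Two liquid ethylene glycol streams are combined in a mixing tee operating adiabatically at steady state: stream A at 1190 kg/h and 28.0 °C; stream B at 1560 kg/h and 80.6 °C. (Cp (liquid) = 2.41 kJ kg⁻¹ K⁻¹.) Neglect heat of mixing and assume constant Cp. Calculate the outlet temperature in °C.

Adiabatic, steady state ⇒ Σ ṁᵢCp,ᵢ(T_out − Tᵢ) = 0
T_out = Σ ṁᵢCp,ᵢTᵢ / Σ ṁᵢCp,ᵢ
      = 383320 / 6627.5 = 57.839 °C

T_out = 57.8 °C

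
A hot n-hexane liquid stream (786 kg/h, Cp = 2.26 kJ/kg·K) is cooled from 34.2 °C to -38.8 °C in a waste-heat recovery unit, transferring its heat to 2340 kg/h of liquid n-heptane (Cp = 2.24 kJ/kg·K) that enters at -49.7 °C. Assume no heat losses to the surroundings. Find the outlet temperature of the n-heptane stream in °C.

T_c,out = -25.0 °C

Heat released by hot stream: Q = 786 × 2.26 × (34.2 − -38.8) = 129670 kJ/h
Energy balance on cold side (adiabatic exchanger): Q = ṁ_c·Cp_c·(T_c,out − T_c,in)
T_c,out = -49.7 + 129670/(2340 × 2.24) = -24.961 °C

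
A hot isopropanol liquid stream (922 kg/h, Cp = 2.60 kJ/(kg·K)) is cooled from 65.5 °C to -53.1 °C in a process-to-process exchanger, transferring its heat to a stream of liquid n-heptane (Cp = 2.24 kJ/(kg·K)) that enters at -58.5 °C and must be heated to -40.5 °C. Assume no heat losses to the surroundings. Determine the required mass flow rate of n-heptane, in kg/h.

ṁ_c = 7050 kg/h

Heat released by hot stream: Q = 922 × 2.60 × (65.5 − -53.1) = 284310 kJ/h
Energy balance on cold side (adiabatic exchanger): Q = ṁ_c·Cp_c·(T_c,out − T_c,in)
ṁ_c = 284310 / [2.24 × (-40.5 − -58.5)] = 7051.3 kg/h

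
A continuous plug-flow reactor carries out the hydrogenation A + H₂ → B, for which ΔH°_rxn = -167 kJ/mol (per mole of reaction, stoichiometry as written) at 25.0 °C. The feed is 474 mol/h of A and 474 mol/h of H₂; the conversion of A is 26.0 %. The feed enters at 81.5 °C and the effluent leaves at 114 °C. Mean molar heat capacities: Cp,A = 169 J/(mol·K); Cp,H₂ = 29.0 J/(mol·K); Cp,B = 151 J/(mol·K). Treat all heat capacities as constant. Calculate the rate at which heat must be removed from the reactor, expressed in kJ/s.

Q_out = 5.01 kJ/s

Extent of reaction ξ = 0.260 × 474 = 123.24 mol/h
Reaction term: ξ·ΔH°_rxn = 123.24 × -167 = -20581 kJ/h
Sensible, feed 81.5→25 °C: -5302.6 kJ/h
Outlet flows (mol/h): A 350.76, H₂ 350.76, B 123.24
Sensible, products 25→114 °C: 7837.3 kJ/h
Q = ΔH = -18046 kJ/h = -5.0129 kW
Heat removed = 5.0129 kJ/s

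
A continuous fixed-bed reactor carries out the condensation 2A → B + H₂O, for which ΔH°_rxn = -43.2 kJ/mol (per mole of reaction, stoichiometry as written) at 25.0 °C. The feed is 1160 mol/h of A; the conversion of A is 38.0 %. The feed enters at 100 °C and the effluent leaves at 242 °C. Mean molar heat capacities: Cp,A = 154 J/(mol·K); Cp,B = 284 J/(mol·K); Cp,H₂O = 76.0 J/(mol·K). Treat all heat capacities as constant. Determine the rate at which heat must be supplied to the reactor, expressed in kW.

Q_in = 5.09 kW

Extent of reaction ξ = 0.380 × 1160 / 2 = 220.4 mol/h
Reaction term: ξ·ΔH°_rxn = 220.4 × -43.2 = -9521.3 kJ/h
Sensible, feed 100→25 °C: -13398 kJ/h
Outlet flows (mol/h): A 719.2, B 220.4, H₂O 220.4
Sensible, products 25→242 °C: 41252 kJ/h
Q = ΔH = 18333 kJ/h = 5.0924 kW
Heat supplied = 5.0924 kW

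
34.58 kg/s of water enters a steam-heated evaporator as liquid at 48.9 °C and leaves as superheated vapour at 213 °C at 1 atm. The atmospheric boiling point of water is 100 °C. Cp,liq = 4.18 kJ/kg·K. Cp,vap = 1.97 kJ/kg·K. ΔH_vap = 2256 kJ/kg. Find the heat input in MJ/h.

Q = 335000 MJ/h

liquid 48.9→100 °C: 213.6 kJ/kg
vaporisation at 100 °C: 2256 kJ/kg
vapour 100→213 °C: 222.61 kJ/kg
Δh = 213.6 + 2256 + 222.61 = 2692.2 kJ/kg
Q = ṁ·Δh = 34.58 kg/s × 2692.2 kJ/kg = 93097 kJ/s
|Q| = 93097 kW = 335150 MJ/h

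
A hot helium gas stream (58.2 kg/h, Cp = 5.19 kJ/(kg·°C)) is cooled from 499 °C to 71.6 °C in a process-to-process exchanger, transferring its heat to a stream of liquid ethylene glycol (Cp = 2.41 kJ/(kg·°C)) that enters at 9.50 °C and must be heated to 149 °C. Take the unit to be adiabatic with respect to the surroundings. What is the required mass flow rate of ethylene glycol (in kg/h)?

Heat released by hot stream: Q = 58.2 × 5.19 × (499 − 71.6) = 129100 kJ/h
Energy balance on cold side (adiabatic exchanger): Q = ṁ_c·Cp_c·(T_c,out − T_c,in)
ṁ_c = 129100 / [2.41 × (149 − 9.50)] = 384 kg/h

ṁ_c = 384 kg/h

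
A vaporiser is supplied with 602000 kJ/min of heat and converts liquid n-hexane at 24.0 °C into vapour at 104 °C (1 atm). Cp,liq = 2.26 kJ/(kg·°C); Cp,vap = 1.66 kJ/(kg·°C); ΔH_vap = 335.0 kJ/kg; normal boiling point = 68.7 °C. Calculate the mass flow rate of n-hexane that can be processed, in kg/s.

ṁ = 20.3 kg/s

Δh = 2.26×(68.7−24.0) + 335.0 + 1.66×(104−68.7) = 494.62 kJ/kg
Q = 602000 kJ/min = 10033 kJ/s = 10033 kJ/s
ṁ = Q/Δh = 10033 / 494.62 = 20.285 kg/s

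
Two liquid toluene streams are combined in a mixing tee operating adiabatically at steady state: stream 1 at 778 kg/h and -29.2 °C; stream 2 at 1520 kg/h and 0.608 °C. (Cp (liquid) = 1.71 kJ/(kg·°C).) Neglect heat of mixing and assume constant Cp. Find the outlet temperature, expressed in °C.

T_out = -9.48 °C

Adiabatic, steady state ⇒ Σ ṁᵢCp,ᵢ(T_out − Tᵢ) = 0
T_out = Σ ṁᵢCp,ᵢTᵢ / Σ ṁᵢCp,ᵢ
      = -37267 / 3929.6 = -9.4837 °C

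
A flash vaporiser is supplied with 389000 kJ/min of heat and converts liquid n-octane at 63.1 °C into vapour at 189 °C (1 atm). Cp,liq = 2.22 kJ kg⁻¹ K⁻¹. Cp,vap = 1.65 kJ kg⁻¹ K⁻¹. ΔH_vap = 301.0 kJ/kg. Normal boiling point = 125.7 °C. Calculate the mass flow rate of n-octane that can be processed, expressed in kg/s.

Δh = 2.22×(125.7−63.1) + 301.0 + 1.65×(189−125.7) = 544.42 kJ/kg
Q = 389000 kJ/min = 6483.3 kJ/s = 6483.3 kJ/s
ṁ = Q/Δh = 6483.3 / 544.42 = 11.909 kg/s

ṁ = 11.9 kg/s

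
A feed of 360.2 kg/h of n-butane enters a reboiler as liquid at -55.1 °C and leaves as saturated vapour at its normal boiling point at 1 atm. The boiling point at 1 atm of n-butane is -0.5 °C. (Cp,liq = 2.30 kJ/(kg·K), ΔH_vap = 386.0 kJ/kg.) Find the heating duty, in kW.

liquid -55.1→-0.5 °C: 125.58 kJ/kg
vaporisation at -0.5 °C: 386 kJ/kg
Δh = 125.58 + 386 = 511.58 kJ/kg
Q = ṁ·Δh = 360.2 kg/h × 511.58 kJ/kg = 184270 kJ/h
|Q| = 51.186 kW

Q = 51.2 kW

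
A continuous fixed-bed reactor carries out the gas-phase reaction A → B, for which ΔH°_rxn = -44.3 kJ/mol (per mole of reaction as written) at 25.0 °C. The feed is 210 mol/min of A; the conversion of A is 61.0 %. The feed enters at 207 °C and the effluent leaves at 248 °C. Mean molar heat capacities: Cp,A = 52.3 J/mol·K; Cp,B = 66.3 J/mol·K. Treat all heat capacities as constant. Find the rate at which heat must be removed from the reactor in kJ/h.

Extent of reaction ξ = 0.610 × 210 = 128.1 mol/min
Reaction term: ξ·ΔH°_rxn = 128.1 × -44.3 = -5674.8 kJ/min
Sensible, feed 207→25 °C: -1998.9 kJ/min
Outlet flows (mol/min): A 81.9, B 128.1
Sensible, products 25→248 °C: 2849.1 kJ/min
Q = ΔH = -4824.6 kJ/min = -80.41 kW
Heat removed = 289480 kJ/h

Q_out = 289000 kJ/h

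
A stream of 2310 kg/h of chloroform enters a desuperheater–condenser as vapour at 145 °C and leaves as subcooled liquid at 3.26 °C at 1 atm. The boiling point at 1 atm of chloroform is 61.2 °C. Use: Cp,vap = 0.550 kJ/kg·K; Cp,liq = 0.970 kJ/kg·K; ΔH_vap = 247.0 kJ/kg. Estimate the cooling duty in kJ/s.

vapour 145→61.2 °C: -46.09 kJ/kg
condensation at 61.2 °C: -247 kJ/kg
liquid 61.2→3.26 °C: -56.202 kJ/kg
Δh = -46.09 + -247 + -56.202 = -349.29 kJ/kg
Q = ṁ·Δh = 2310 kg/h × -349.29 kJ/kg = -806860 kJ/h
|Q| = 224.13 kW

Q_c = 224 kJ/s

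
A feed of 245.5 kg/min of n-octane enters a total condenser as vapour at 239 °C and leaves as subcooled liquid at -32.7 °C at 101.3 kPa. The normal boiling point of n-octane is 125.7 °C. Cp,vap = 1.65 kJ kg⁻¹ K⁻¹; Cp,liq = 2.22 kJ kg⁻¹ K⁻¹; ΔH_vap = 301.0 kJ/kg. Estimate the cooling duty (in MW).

vapour 239→125.7 °C: -186.94 kJ/kg
condensation at 125.7 °C: -301 kJ/kg
liquid 125.7→-32.7 °C: -351.65 kJ/kg
Δh = -186.94 + -301 + -351.65 = -839.59 kJ/kg
Q = ṁ·Δh = 245.5 kg/min × -839.59 kJ/kg = -206120 kJ/min
|Q| = 3435.3 kW = 3.4353 MW

Q_c = 3.44 MW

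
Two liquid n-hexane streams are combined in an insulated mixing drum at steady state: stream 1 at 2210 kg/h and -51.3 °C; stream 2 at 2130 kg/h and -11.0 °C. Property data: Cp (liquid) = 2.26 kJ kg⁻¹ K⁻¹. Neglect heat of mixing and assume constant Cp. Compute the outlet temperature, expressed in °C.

T_out = -31.5 °C

No heat crosses the boundary, so H_out = H_in.
T_out = Σ ṁᵢCp,ᵢTᵢ / Σ ṁᵢCp,ᵢ
      = -309170 / 9808.4 = -31.521 °C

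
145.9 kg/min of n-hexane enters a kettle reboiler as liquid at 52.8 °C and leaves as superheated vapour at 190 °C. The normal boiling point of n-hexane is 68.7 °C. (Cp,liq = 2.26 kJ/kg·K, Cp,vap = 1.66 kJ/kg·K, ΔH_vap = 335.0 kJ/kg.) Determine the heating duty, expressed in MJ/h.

Q = 5010 MJ/h

liquid 52.8→68.7 °C: 35.934 kJ/kg
vaporisation at 68.7 °C: 335 kJ/kg
vapour 68.7→190 °C: 201.36 kJ/kg
Δh = 35.934 + 335 + 201.36 = 572.29 kJ/kg
Q = ṁ·Δh = 145.9 kg/min × 572.29 kJ/kg = 83497 kJ/min
|Q| = 1391.6 kW = 5009.8 MJ/h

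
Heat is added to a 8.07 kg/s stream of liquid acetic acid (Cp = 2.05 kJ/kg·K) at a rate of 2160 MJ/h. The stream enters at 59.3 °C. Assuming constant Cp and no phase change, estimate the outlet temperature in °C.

Q = 2160 MJ/h = 600 kJ/s
ΔT = Q/(ṁ·Cp) = 600/(8.07×2.05) = 36.268 K
T_out = 59.3 + 36.268 = 95.568 °C

T_out = 95.6 °C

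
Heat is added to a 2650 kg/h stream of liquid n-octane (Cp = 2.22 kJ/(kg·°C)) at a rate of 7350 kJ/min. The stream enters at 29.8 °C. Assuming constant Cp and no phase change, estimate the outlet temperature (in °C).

Q = 7350 kJ/min = 441000 kJ/h
ΔT = Q/(ṁ·Cp) = 441000/(2650×2.22) = 74.962 K
T_out = 29.8 + 74.962 = 104.76 °C

T_out = 105 °C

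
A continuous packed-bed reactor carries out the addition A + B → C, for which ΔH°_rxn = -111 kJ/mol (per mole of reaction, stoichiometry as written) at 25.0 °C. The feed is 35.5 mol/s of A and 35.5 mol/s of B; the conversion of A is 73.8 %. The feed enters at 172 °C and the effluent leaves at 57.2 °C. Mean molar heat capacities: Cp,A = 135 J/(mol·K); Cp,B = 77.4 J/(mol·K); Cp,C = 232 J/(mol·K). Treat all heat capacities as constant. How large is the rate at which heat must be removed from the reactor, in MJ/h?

Extent of reaction ξ = 0.738 × 35.5 = 26.199 mol/s
Reaction term: ξ·ΔH°_rxn = 26.199 × -111 = -2908.1 kJ/s
Sensible, feed 172→25 °C: -1108.4 kJ/s
Outlet flows (mol/s): A 9.301, B 9.301, C 26.199
Sensible, products 25→57.2 °C: 259.33 kJ/s
Q = ΔH = -3757.2 kJ/s = -3757.2 kW
Heat removed = 13526 MJ/h

Q_out = 13500 MJ/h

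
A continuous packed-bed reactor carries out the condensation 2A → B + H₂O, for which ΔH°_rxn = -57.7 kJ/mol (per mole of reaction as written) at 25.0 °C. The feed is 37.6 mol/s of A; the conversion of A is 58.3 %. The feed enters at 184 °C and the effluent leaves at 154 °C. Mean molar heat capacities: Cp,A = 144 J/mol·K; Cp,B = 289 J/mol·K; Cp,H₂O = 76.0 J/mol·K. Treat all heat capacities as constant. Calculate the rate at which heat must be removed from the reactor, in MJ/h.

Q_out = 2470 MJ/h

Extent of reaction ξ = 0.583 × 37.6 / 2 = 10.96 mol/s
Reaction term: ξ·ΔH°_rxn = 10.96 × -57.7 = -632.42 kJ/s
Sensible, feed 184→25 °C: -860.89 kJ/s
Outlet flows (mol/s): A 15.679, B 10.96, H₂O 10.96
Sensible, products 25→154 °C: 807.33 kJ/s
Q = ΔH = -685.98 kJ/s = -685.98 kW
Heat removed = 2469.5 MJ/h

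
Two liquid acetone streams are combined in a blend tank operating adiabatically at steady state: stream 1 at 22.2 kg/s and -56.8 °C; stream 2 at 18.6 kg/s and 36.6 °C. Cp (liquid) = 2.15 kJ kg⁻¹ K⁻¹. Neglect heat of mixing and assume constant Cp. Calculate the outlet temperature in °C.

T_out = -14.2 °C

Adiabatic, steady state ⇒ Σ ṁᵢCp,ᵢ(T_out − Tᵢ) = 0
T_out = Σ ṁᵢCp,ᵢTᵢ / Σ ṁᵢCp,ᵢ
      = -1247.4 / 87.72 = -14.221 °C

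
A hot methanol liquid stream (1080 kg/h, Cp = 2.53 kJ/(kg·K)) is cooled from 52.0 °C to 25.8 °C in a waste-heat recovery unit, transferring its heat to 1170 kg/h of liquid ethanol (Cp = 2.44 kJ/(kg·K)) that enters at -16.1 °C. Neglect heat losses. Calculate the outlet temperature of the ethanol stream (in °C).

Heat released by hot stream: Q = 1080 × 2.53 × (52.0 − 25.8) = 71589 kJ/h
Energy balance on cold side (adiabatic exchanger): Q = ṁ_c·Cp_c·(T_c,out − T_c,in)
T_c,out = -16.1 + 71589/(1170 × 2.44) = 8.9767 °C

T_c,out = 8.98 °C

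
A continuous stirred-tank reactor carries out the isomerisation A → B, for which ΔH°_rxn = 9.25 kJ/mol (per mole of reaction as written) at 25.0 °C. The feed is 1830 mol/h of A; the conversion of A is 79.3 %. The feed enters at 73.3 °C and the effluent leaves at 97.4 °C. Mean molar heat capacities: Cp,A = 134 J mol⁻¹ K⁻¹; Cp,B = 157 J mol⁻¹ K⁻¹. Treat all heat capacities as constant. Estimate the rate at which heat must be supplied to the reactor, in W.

Q_in = 6040 W

Extent of reaction ξ = 0.793 × 1830 = 1451.2 mol/h
Reaction term: ξ·ΔH°_rxn = 1451.2 × 9.25 = 13424 kJ/h
Sensible, feed 73.3→25 °C: -11844 kJ/h
Outlet flows (mol/h): A 378.81, B 1451.2
Sensible, products 25→97.4 °C: 20170 kJ/h
Q = ΔH = 21750 kJ/h = 6.0416 kW
Heat supplied = 6041.6 W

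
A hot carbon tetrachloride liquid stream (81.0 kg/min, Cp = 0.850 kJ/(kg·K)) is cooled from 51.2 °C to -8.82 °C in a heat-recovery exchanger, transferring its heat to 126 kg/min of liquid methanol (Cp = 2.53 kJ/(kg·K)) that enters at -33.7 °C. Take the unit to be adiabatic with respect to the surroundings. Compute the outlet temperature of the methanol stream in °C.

Heat released by hot stream: Q = 81.0 × 0.850 × (51.2 − -8.82) = 4132.4 kJ/min
Energy balance on cold side (adiabatic exchanger): Q = ṁ_c·Cp_c·(T_c,out − T_c,in)
T_c,out = -33.7 + 4132.4/(126 × 2.53) = -20.737 °C

T_c,out = -20.7 °C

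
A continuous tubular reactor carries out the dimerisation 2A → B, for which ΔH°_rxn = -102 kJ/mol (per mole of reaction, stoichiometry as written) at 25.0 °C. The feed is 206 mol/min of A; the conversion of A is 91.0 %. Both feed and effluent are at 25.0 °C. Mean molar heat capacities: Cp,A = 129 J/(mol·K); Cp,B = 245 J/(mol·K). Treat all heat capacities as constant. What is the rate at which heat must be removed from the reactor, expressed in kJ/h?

Q_out = 574000 kJ/h

Extent of reaction ξ = 0.910 × 206 / 2 = 93.73 mol/min
Reaction term: ξ·ΔH°_rxn = 93.73 × -102 = -9560.5 kJ/min
Q = ΔH = -9560.5 kJ/min = -159.34 kW
Heat removed = 573630 kJ/h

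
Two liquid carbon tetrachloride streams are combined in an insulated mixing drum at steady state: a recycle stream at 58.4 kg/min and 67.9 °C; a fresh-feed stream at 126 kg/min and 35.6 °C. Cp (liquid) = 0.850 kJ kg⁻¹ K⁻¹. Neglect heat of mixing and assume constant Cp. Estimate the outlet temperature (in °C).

No heat crosses the boundary, so H_out = H_in.
Σ ṁᵢCp,ᵢTᵢ = 58.4×0.850×67.9 + 126×0.850×35.6 = 7183.3
Σ ṁᵢCp,ᵢ = 58.4×0.850 + 126×0.850 = 156.74
T_out = 7183.3 / 156.74 = 45.83 °C

T_out = 45.8 °C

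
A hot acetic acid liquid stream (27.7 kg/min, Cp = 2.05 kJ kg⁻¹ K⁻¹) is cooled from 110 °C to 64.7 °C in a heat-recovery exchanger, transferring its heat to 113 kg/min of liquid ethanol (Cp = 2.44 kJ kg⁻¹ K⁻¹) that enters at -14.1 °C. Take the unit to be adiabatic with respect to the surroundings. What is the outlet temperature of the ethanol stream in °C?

Heat released by hot stream: Q = 27.7 × 2.05 × (110 − 64.7) = 2572.4 kJ/min
Energy balance on cold side (adiabatic exchanger): Q = ṁ_c·Cp_c·(T_c,out − T_c,in)
T_c,out = -14.1 + 2572.4/(113 × 2.44) = -4.7704 °C

T_c,out = -4.77 °C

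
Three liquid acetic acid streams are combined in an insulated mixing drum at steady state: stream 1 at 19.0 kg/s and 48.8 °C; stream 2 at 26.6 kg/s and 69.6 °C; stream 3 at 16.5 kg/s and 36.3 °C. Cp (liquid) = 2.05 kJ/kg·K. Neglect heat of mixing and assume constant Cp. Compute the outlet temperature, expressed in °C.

T_out = 54.4 °C

Energy balance with Q = 0: Σ ṁᵢCp,ᵢ(T_out − Tᵢ) = 0
T_out = Σ ṁᵢCp,ᵢTᵢ / Σ ṁᵢCp,ᵢ
      = 6923.9 / 127.3 = 54.388 °C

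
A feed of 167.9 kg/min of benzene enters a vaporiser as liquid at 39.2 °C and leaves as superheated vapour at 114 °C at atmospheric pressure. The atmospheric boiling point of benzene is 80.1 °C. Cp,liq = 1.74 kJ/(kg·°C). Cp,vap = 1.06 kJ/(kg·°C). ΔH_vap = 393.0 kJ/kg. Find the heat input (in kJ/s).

Q = 1400 kJ/s

liquid 39.2→80.1 °C: 71.166 kJ/kg
vaporisation at 80.1 °C: 393 kJ/kg
vapour 80.1→114 °C: 35.934 kJ/kg
Δh = 71.166 + 393 + 35.934 = 500.1 kJ/kg
Q = ṁ·Δh = 167.9 kg/min × 500.1 kJ/kg = 83967 kJ/min
|Q| = 1399.4 kW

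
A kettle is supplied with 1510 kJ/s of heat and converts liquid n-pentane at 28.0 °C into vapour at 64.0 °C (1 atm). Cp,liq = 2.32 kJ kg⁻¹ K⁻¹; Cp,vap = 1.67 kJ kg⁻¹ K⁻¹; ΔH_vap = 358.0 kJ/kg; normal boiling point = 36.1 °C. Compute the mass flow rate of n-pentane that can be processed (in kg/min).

Δh = 2.32×(36.1−28.0) + 358.0 + 1.67×(64.0−36.1) = 423.39 kJ/kg
Q = 1510 kJ/s = 1510 kJ/s = 90600 kJ/min
ṁ = Q/Δh = 90600 / 423.39 = 213.99 kg/min

ṁ = 214 kg/min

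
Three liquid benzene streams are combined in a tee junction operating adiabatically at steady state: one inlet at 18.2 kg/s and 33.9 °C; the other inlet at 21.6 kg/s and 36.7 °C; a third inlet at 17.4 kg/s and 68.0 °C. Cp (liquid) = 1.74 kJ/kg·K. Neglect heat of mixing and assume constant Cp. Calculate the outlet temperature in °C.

T_out = 45.3 °C

Adiabatic, steady state ⇒ Σ ṁᵢCp,ᵢ(T_out − Tᵢ) = 0
Σ ṁᵢCp,ᵢTᵢ = 18.2×1.74×33.9 + 21.6×1.74×36.7 + 17.4×1.74×68.0 = 4511.6
Σ ṁᵢCp,ᵢ = 18.2×1.74 + 21.6×1.74 + 17.4×1.74 = 99.528
T_out = 4511.6 / 99.528 = 45.33 °C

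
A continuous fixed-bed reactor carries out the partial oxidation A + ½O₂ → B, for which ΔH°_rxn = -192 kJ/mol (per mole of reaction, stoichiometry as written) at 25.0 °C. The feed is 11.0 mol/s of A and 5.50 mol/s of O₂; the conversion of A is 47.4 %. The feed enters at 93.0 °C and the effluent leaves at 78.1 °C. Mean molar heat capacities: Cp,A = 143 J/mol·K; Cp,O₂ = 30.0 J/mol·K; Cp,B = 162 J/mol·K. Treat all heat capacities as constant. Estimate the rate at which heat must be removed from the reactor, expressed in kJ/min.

Extent of reaction ξ = 0.474 × 11.0 = 5.214 mol/s
Reaction term: ξ·ΔH°_rxn = 5.214 × -192 = -1001.1 kJ/s
Sensible, feed 93.0→25 °C: -118.18 kJ/s
Outlet flows (mol/s): A 5.786, O₂ 2.893, B 5.214
Sensible, products 25→78.1 °C: 93.395 kJ/s
Q = ΔH = -1025.9 kJ/s = -1025.9 kW
Heat removed = 61553 kJ/min

Q_out = 61600 kJ/min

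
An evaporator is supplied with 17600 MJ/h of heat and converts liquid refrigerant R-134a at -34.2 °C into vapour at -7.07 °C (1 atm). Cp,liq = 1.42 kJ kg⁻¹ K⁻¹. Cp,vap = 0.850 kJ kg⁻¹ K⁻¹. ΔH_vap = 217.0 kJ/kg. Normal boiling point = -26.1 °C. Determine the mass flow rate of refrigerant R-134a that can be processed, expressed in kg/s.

Δh = 1.42×(-26.1−-34.2) + 217.0 + 0.850×(-7.07−-26.1) = 244.68 kJ/kg
Q = 17600 MJ/h = 4888.9 kJ/s = 4888.9 kJ/s
ṁ = Q/Δh = 4888.9 / 244.68 = 19.981 kg/s

ṁ = 20.0 kg/s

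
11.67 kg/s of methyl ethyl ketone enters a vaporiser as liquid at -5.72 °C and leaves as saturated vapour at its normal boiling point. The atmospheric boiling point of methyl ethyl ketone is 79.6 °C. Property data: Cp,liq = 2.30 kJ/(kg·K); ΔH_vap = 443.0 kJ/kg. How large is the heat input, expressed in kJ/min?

liquid -5.72→79.6 °C: 196.24 kJ/kg
vaporisation at 79.6 °C: 443 kJ/kg
Δh = 196.24 + 443 = 639.24 kJ/kg
Q = ṁ·Δh = 11.67 kg/s × 639.24 kJ/kg = 7459.9 kJ/s
|Q| = 7459.9 kW = 447590 kJ/min

Q = 448000 kJ/min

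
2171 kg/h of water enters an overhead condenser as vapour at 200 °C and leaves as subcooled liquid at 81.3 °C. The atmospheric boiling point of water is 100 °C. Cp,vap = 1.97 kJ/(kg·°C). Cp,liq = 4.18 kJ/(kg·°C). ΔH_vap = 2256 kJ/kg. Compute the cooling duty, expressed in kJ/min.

Q_c = 91600 kJ/min

vapour 200→100 °C: -197 kJ/kg
condensation at 100 °C: -2256 kJ/kg
liquid 100→81.3 °C: -78.166 kJ/kg
Δh = -197 + -2256 + -78.166 = -2531.2 kJ/kg
Q = ṁ·Δh = 2171 kg/h × -2531.2 kJ/kg = -5.4952e+06 kJ/h
|Q| = 1526.4 kW = 91586 kJ/min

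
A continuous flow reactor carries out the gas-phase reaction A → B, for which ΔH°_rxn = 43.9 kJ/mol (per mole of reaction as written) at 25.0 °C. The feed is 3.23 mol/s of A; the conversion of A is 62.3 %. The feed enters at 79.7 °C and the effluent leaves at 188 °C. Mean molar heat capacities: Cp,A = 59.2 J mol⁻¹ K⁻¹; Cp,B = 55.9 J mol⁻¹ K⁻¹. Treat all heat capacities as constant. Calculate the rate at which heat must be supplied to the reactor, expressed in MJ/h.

Q_in = 389 MJ/h

Extent of reaction ξ = 0.623 × 3.23 = 2.0123 mol/s
Reaction term: ξ·ΔH°_rxn = 2.0123 × 43.9 = 88.34 kJ/s
Sensible, feed 79.7→25 °C: -10.46 kJ/s
Outlet flows (mol/s): A 1.2177, B 2.0123
Sensible, products 25→188 °C: 30.086 kJ/s
Q = ΔH = 107.97 kJ/s = 107.97 kW
Heat supplied = 388.68 MJ/h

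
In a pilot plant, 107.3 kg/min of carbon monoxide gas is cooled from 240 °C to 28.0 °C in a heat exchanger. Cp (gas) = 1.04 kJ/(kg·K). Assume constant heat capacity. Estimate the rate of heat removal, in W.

Q = ṁ·Cp·ΔT = 107.3 × 1.04 × (28.0 − 240) = -23658 kJ/min
Converting: 23658 / 60 s = 394.29 kW
Cooling duty = 394290 W

Q_c = 394000 W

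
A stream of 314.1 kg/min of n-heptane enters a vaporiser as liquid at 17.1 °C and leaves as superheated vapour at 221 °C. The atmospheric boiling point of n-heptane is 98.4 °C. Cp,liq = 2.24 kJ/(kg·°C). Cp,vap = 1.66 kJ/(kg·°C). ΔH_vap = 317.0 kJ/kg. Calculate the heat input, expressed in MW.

Q = 3.68 MW

liquid 17.1→98.4 °C: 182.11 kJ/kg
vaporisation at 98.4 °C: 317 kJ/kg
vapour 98.4→221 °C: 203.52 kJ/kg
Δh = 182.11 + 317 + 203.52 = 702.63 kJ/kg
Q = ṁ·Δh = 314.1 kg/min × 702.63 kJ/kg = 220700 kJ/min
|Q| = 3678.3 kW = 3.6783 MW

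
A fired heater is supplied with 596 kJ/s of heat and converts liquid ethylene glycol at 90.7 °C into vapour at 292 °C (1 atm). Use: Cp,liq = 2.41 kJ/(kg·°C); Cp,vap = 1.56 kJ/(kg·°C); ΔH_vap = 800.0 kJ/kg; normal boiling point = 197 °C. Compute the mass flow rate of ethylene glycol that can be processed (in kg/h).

ṁ = 1780 kg/h

Δh = 2.41×(197−90.7) + 800.0 + 1.56×(292−197) = 1204.4 kJ/kg
Q = 596 kJ/s = 596 kJ/s = 2.1456e+06 kJ/h
ṁ = Q/Δh = 2.1456e+06 / 1204.4 = 1781.5 kg/h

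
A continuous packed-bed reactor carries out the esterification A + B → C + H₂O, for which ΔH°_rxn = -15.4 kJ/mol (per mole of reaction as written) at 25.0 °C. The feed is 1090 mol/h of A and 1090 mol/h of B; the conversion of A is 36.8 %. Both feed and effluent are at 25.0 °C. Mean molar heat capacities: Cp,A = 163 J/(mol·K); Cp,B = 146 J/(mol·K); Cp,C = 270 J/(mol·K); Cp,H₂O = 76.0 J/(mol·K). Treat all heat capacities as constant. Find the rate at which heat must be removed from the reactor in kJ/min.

Q_out = 103 kJ/min

Extent of reaction ξ = 0.368 × 1090 = 401.12 mol/h
Reaction term: ξ·ΔH°_rxn = 401.12 × -15.4 = -6177.2 kJ/h
Q = ΔH = -6177.2 kJ/h = -1.7159 kW
Heat removed = 102.95 kJ/min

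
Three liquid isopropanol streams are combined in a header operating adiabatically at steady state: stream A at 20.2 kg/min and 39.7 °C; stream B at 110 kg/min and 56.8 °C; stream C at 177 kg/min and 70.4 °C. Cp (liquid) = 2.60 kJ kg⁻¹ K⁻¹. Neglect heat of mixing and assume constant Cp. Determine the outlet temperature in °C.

T_out = 63.5 °C

Energy balance with Q = 0: Σ ṁᵢCp,ᵢ(T_out − Tᵢ) = 0
Σ ṁᵢCp,ᵢTᵢ = 20.2×2.60×39.7 + 110×2.60×56.8 + 177×2.60×70.4 = 50728
Σ ṁᵢCp,ᵢ = 20.2×2.60 + 110×2.60 + 177×2.60 = 798.72
T_out = 50728 / 798.72 = 63.512 °C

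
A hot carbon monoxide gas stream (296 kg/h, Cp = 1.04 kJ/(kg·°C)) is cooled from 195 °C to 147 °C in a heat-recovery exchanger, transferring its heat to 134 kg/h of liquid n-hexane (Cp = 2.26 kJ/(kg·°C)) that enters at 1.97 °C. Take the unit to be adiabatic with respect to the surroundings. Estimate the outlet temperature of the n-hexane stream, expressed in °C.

Heat released by hot stream: Q = 296 × 1.04 × (195 − 147) = 14776 kJ/h
Energy balance on cold side (adiabatic exchanger): Q = ṁ_c·Cp_c·(T_c,out − T_c,in)
T_c,out = 1.97 + 14776/(134 × 2.26) = 50.762 °C

T_c,out = 50.8 °C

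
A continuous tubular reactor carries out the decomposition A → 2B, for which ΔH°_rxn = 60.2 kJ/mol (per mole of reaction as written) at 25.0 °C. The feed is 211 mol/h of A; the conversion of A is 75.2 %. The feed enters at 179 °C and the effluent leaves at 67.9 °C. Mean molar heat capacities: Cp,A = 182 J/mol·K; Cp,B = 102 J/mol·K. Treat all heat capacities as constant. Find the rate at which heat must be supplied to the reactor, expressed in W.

Q_in = 1510 W

Extent of reaction ξ = 0.752 × 211 = 158.67 mol/h
Reaction term: ξ·ΔH°_rxn = 158.67 × 60.2 = 9552.1 kJ/h
Sensible, feed 179→25 °C: -5913.9 kJ/h
Outlet flows (mol/h): A 52.328, B 317.34
Sensible, products 25→67.9 °C: 1797.2 kJ/h
Q = ΔH = 5435.3 kJ/h = 1.5098 kW
Heat supplied = 1509.8 W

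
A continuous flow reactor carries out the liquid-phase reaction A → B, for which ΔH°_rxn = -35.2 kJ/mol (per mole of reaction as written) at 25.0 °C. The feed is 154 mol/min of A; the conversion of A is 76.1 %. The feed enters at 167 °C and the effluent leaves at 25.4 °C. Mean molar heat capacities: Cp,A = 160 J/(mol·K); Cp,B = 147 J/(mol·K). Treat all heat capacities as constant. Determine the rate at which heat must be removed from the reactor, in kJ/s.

Q_out = 127 kJ/s

Extent of reaction ξ = 0.761 × 154 = 117.19 mol/min
Reaction term: ξ·ΔH°_rxn = 117.19 × -35.2 = -4125.2 kJ/min
Sensible, feed 167→25 °C: -3498.9 kJ/min
Outlet flows (mol/min): A 36.806, B 117.19
Sensible, products 25→25.4 °C: 9.2466 kJ/min
Q = ΔH = -7614.9 kJ/min = -126.91 kW
Heat removed = 126.91 kJ/s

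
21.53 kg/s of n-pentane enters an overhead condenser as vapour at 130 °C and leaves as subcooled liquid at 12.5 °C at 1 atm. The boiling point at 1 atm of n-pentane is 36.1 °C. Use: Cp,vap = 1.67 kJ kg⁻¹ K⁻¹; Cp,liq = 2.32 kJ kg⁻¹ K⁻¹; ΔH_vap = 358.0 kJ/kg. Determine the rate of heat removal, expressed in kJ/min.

vapour 130→36.1 °C: -156.81 kJ/kg
condensation at 36.1 °C: -358 kJ/kg
liquid 36.1→12.5 °C: -54.752 kJ/kg
Δh = -156.81 + -358 + -54.752 = -569.57 kJ/kg
Q = ṁ·Δh = 21.53 kg/s × -569.57 kJ/kg = -12263 kJ/s
|Q| = 12263 kW = 735760 kJ/min

Q_c = 736000 kJ/min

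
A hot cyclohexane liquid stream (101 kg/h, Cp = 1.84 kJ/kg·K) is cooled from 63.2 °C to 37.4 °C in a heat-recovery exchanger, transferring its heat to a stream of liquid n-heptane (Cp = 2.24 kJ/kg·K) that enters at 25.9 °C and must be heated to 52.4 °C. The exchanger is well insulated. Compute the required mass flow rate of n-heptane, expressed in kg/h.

ṁ_c = 80.8 kg/h

Heat released by hot stream: Q = 101 × 1.84 × (63.2 − 37.4) = 4794.7 kJ/h
Energy balance on cold side (adiabatic exchanger): Q = ṁ_c·Cp_c·(T_c,out − T_c,in)
ṁ_c = 4794.7 / [2.24 × (52.4 − 25.9)] = 80.773 kg/h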